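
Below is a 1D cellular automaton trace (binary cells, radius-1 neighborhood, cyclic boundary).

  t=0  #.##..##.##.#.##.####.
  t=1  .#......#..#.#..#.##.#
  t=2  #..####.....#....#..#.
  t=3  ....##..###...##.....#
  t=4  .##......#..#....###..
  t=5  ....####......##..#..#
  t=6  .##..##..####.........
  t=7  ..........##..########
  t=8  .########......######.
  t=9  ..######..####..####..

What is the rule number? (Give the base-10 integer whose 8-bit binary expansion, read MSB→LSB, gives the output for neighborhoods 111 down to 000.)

161

  [7] ### => #  t=0,i=18
  [6] ##. => .  t=0,i=3
  [5] #.# => #  t=0,i=1
  [4] #.. => .  t=0,i=4
  [3] .## => .  t=0,i=2
  [2] .#. => .  t=0,i=0
  [1] ..# => .  t=0,i=5
  [0] ... => #  t=1,i=3
  bits 10100001 = 161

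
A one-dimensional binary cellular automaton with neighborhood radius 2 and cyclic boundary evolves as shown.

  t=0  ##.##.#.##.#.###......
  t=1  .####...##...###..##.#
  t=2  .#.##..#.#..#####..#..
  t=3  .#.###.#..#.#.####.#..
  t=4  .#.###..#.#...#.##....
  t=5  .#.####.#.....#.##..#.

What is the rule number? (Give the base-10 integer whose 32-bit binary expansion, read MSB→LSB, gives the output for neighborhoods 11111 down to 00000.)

4206916281

  nb #####: next=#  (t=2,i=14, bit31=1)
  nb ####.: next=#  (t=1,i=3, bit30=1)
  nb ###.#: next=#  (t=3,i=5, bit29=1)
  nb ###..: next=#  (t=0,i=15, bit28=1)
  nb ##.##: next=#  (t=0,i=2, bit27=1)
  nb ##.#.: next=.  (t=0,i=5, bit26=0)
  nb ##..#: next=#  (t=1,i=16, bit25=1)
  nb ##...: next=.  (t=0,i=16, bit24=0)
  nb #.###: next=#  (t=0,i=13, bit23=1)
  nb #.##.: next=#  (t=0,i=3, bit22=1)
  nb #.#.#: next=.  (t=0,i=6, bit21=0)
  nb #.#..: next=.  (t=2,i=9, bit20=0)
  nb #..##: next=.  (t=1,i=17, bit19=0)
  nb #..#.: next=.  (t=2,i=6, bit18=0)
  nb #...#: next=.  (t=1,i=6, bit17=0)
  nb #....: next=.  (t=0,i=17, bit16=0)
  nb .####: next=.  (t=1,i=2, bit15=0)
  nb .###.: next=#  (t=0,i=14, bit14=1)
  nb .##.#: next=#  (t=0,i=1, bit13=1)
  nb .##..: next=#  (t=1,i=9, bit12=1)
  nb .#.##: next=.  (t=0,i=7, bit11=0)
  nb .#.#.: next=.  (t=2,i=8, bit10=0)
  nb .#..#: next=#  (t=2,i=10, bit9=1)
  nb .#...: next=.  (t=2,i=20, bit8=0)
  nb ..###: next=#  (t=1,i=13, bit7=1)
  nb ..##.: next=.  (t=0,i=0, bit6=0)
  nb ..#.#: next=#  (t=2,i=1, bit5=1)
  nb ..#..: next=#  (t=2,i=19, bit4=1)
  nb ...##: next=#  (t=0,i=21, bit3=1)
  nb ...#.: next=.  (t=2,i=0, bit2=0)
  nb ....#: next=.  (t=0,i=20, bit1=0)
  nb .....: next=#  (t=0,i=18, bit0=1)
  bits 11111010110000000111001010111001 = 4206916281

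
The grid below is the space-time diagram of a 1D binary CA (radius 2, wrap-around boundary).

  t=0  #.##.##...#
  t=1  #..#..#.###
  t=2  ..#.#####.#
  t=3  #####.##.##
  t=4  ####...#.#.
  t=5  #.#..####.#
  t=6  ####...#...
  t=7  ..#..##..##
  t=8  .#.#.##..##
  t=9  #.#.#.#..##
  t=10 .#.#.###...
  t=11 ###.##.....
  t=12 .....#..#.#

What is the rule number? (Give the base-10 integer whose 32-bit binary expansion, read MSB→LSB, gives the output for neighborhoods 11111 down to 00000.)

  #####|#  b31=1 t=2,i=6
  ####.|#  b30=1 t=1,i=10
  ###.#|.  b29=0 t=2,i=8
  ###..|.  b28=0 t=1,i=0
  ##.##|.  b27=0 t=0,i=1
  ##.#.|#  b26=1 t=2,i=9
  ##..#|.  b25=0 t=1,i=1
  ##...|.  b24=0 t=0,i=7
  #.###|#  b23=1 t=1,i=8
  #.##.|.  b22=0 t=0,i=2
  #.#.#|.  b21=0 t=4,i=9
  #.#..|#  b20=1 t=2,i=10
  #..##|.  b19=0 t=5,i=4
  #..#.|#  b18=1 t=1,i=2
  #...#|#  b17=1 t=0,i=8
  #....|.  b16=0 t=10,i=9
  .####|.  b15=0 t=1,i=9
  .###.|.  b14=0 t=9,i=10
  .##.#|#  b13=1 t=0,i=0
  .##..|#  b12=1 t=0,i=6
  .#.##|#  b11=1 t=1,i=7
  .#.#.|#  b10=1 t=4,i=8
  .#..#|#  b9=1 t=1,i=4
  .#...|.  b8=0 t=6,i=8
  ..###|.  b7=0 t=5,i=5
  ..##.|#  b6=1 t=0,i=10
  ..#.#|#  b5=1 t=1,i=6
  ..#..|.  b4=0 t=1,i=3
  ...##|#  b3=1 t=0,i=9
  ...#.|#  b2=1 t=4,i=6
  ....#|.  b1=0 t=10,i=10
  .....|#  b0=1 t=11,i=8
  bits 11000100100101100011111001101101 = 3298180717

3298180717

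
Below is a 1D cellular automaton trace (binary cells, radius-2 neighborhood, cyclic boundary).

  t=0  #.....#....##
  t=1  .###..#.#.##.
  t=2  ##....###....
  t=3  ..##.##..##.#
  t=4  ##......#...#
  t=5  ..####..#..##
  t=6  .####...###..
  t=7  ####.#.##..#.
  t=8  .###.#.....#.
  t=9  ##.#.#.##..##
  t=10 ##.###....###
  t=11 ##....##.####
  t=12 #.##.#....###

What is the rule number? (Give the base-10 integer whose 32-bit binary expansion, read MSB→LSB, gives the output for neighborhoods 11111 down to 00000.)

3778643641

  nb #####: next=#  (t=10,i=12, bit31=1)
  nb ####.: next=#  (t=5,i=4, bit30=1)
  nb ###.#: next=#  (t=7,i=3, bit29=1)
  nb ###..: next=.  (t=0,i=0, bit28=0)
  nb ##.##: next=.  (t=3,i=4, bit27=0)
  nb ##.#.: next=.  (t=3,i=11, bit26=0)
  nb ##..#: next=.  (t=1,i=4, bit25=0)
  nb ##...: next=#  (t=0,i=1, bit24=1)
  nb #.###: next=.  (t=7,i=0, bit23=0)
  nb #.##.: next=.  (t=1,i=10, bit22=0)
  nb #.#.#: next=#  (t=1,i=8, bit21=1)
  nb #.#..: next=#  (t=3,i=12, bit20=1)
  nb #..##: next=#  (t=1,i=0, bit19=1)
  nb #..#.: next=.  (t=1,i=5, bit18=0)
  nb #...#: next=.  (t=4,i=10, bit17=0)
  nb #....: next=#  (t=0,i=2, bit16=1)
  nb .####: next=#  (t=5,i=3, bit15=1)
  nb .###.: next=.  (t=0,i=12, bit14=0)
  nb .##.#: next=.  (t=3,i=3, bit13=0)
  nb .##..: next=.  (t=1,i=11, bit12=0)
  nb .#.##: next=.  (t=1,i=9, bit11=0)
  nb .#.#.: next=#  (t=1,i=7, bit10=1)
  nb .#..#: next=#  (t=3,i=0, bit9=1)
  nb .#...: next=.  (t=0,i=7, bit8=0)
  nb ..###: next=#  (t=0,i=11, bit7=1)
  nb ..##.: next=.  (t=2,i=0, bit6=0)
  nb ..#.#: next=#  (t=1,i=6, bit5=1)
  nb ..#..: next=#  (t=0,i=6, bit4=1)
  nb ...##: next=#  (t=0,i=10, bit3=1)
  nb ...#.: next=.  (t=0,i=5, bit2=0)
  nb ....#: next=.  (t=0,i=4, bit1=0)
  nb .....: next=#  (t=0,i=3, bit0=1)
  bits 11100001001110011000011010111001 = 3778643641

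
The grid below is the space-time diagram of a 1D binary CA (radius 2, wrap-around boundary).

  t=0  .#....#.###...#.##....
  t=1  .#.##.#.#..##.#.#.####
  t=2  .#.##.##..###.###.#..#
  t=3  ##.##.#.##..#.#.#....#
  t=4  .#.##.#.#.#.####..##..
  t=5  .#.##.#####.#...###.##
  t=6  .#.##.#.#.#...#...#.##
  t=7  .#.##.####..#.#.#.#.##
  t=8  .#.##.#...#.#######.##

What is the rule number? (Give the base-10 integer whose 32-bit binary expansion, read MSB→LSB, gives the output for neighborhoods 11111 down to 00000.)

  ##### -> #   bit 31 = 1  t=5,i=8
  ####. -> .   bit 30 = 0  t=1,i=20
  ###.# -> #   bit 29 = 1  t=1,i=21
  ###.. -> .   bit 28 = 0  t=0,i=10
  ##.## -> .   bit 27 = 0  t=2,i=5
  ##.#. -> .   bit 26 = 0  t=1,i=0
  ##..# -> #   bit 25 = 1  t=2,i=8
  ##... -> #   bit 24 = 1  t=0,i=11
  #.### -> #   bit 23 = 1  t=0,i=8
  #.##. -> #   bit 22 = 1  t=0,i=16
  #.#.# -> #   bit 21 = 1  t=1,i=1
  #.#.. -> .   bit 20 = 0  t=1,i=8
  #..## -> #   bit 19 = 1  t=1,i=10
  #..#. -> .   bit 18 = 0  t=2,i=20
  #...# -> #   bit 17 = 1  t=0,i=12
  #.... -> #   bit 16 = 1  t=0,i=3
  .#### -> .   bit 15 = 0  t=1,i=19
  .###. -> .   bit 14 = 0  t=0,i=9
  .##.# -> #   bit 13 = 1  t=1,i=4
  .##.. -> .   bit 12 = 0  t=0,i=17
  .#.## -> .   bit 11 = 0  t=0,i=7
  .#.#. -> #   bit 10 = 1  t=1,i=7
  .#..# -> .   bit 9 = 0  t=1,i=9
  .#... -> .   bit 8 = 0  t=0,i=2
  ..### -> .   bit 7 = 0  t=2,i=10
  ..##. -> #   bit 6 = 1  t=1,i=11
  ..#.# -> #   bit 5 = 1  t=0,i=6
  ..#.. -> #   bit 4 = 1  t=0,i=1
  ...## -> .   bit 3 = 0  t=3,i=20
  ...#. -> .   bit 2 = 0  t=0,i=0
  ....# -> #   bit 1 = 1  t=0,i=4
  ..... -> #   bit 0 = 1  t=0,i=20
  bits 10100011111010110010010001110011 = 2750096499

2750096499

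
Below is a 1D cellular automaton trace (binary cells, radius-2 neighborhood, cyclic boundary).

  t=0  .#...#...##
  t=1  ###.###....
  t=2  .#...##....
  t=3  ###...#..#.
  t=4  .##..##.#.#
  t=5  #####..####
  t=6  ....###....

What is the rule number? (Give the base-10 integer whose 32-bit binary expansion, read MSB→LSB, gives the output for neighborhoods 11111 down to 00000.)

  [31] ##### => .  t=5,i=0
  [30] ####. => .  t=5,i=3
  [29] ###.# => .  t=1,i=2
  [28] ###.. => #  t=1,i=6
  [27] ##.## => .  t=1,i=3
  [26] ##.#. => #  t=0,i=0
  [25] ##..# => #  t=4,i=3
  [24] ##... => .  t=1,i=7
  [23] #.### => .  t=1,i=4
  [22] #.##. => #  t=4,i=1
  [21] #.#.# => #  t=4,i=8
  [20] #.#.. => #  t=0,i=1
  [19] #..## => #  t=4,i=4
  [18] #..#. => #  t=3,i=8
  [17] #...# => .  t=0,i=3
  [16] #.... => .  t=1,i=8
  [15] .#### => .  t=5,i=8
  [14] .###. => #  t=1,i=1
  [13] .##.# => .  t=0,i=10
  [12] .##.. => #  t=2,i=6
  [11] .#.## => #  t=3,i=10
  [10] .#.#. => #  t=4,i=9
  [9] .#..# => .  t=3,i=7
  [8] .#... => #  t=0,i=2
  [7] ..### => .  t=1,i=0
  [6] ..##. => .  t=0,i=9
  [5] ..#.# => .  t=3,i=9
  [4] ..#.. => #  t=0,i=5
  [3] ...## => .  t=0,i=8
  [2] ...#. => #  t=0,i=4
  [1] ....# => .  t=1,i=9
  [0] ..... => #  t=2,i=9
  bits 00010110011111000101110100010101 = 377249045

377249045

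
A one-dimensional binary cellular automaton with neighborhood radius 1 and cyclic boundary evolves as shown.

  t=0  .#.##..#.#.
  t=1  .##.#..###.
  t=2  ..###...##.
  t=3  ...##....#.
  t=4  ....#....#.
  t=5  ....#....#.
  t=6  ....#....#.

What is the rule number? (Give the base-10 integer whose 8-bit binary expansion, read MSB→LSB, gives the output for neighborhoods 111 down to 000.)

  nb ###: next=#  (t=1,i=8, bit7=1)
  nb ##.: next=#  (t=0,i=4, bit6=1)
  nb #.#: next=#  (t=0,i=2, bit5=1)
  nb #..: next=.  (t=0,i=5, bit4=0)
  nb .##: next=.  (t=0,i=3, bit3=0)
  nb .#.: next=#  (t=0,i=1, bit2=1)
  nb ..#: next=.  (t=0,i=0, bit1=0)
  nb ...: next=.  (t=2,i=0, bit0=0)
  bits 11100100 = 228

228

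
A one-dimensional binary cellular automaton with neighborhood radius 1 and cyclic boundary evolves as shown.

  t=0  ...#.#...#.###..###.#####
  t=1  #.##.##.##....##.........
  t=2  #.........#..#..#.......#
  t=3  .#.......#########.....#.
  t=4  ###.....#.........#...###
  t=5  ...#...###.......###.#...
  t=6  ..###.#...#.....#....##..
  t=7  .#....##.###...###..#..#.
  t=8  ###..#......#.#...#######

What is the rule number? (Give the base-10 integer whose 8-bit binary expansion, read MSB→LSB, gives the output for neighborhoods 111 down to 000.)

  nb ###: next=.  (t=0,i=12, bit7=0)
  nb ##.: next=.  (t=0,i=13, bit6=0)
  nb #.#: next=.  (t=0,i=4, bit5=0)
  nb #..: next=#  (t=0,i=0, bit4=1)
  nb .##: next=.  (t=0,i=11, bit3=0)
  nb .#.: next=#  (t=0,i=3, bit2=1)
  nb ..#: next=#  (t=0,i=2, bit1=1)
  nb ...: next=.  (t=0,i=1, bit0=0)
  bits 00010110 = 22

22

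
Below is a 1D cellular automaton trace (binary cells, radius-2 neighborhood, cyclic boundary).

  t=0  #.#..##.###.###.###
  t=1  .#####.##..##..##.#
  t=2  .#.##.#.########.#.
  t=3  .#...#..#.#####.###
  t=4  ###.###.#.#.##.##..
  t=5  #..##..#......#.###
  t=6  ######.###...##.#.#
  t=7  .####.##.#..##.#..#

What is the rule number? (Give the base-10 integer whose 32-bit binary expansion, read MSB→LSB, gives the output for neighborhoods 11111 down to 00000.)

3734574076

  [31] ##### => #  t=1,i=3
  [30] ####. => #  t=0,i=18
  [29] ###.# => .  t=0,i=0
  [28] ###.. => #  t=5,i=0
  [27] ##.## => #  t=0,i=7
  [26] ##.#. => #  t=0,i=1
  [25] ##..# => #  t=1,i=9
  [24] ##... => .  t=6,i=10
  [23] #.### => #  t=0,i=8
  [22] #.##. => .  t=1,i=7
  [21] #.#.# => .  t=1,i=18
  [20] #.#.. => #  t=0,i=2
  [19] #..## => #  t=0,i=4
  [18] #..#. => .  t=2,i=0
  [17] #...# => .  t=3,i=3
  [16] #.... => #  t=5,i=9
  [15] .#### => .  t=0,i=17
  [14] .###. => .  t=0,i=9
  [13] .##.# => .  t=0,i=6
  [12] .##.. => #  t=1,i=8
  [11] .#.## => .  t=1,i=0
  [10] .#.#. => .  t=4,i=9
  [9] .#..# => #  t=0,i=3
  [8] .#... => #  t=3,i=2
  [7] ..### => #  t=4,i=0
  [6] ..##. => #  t=0,i=5
  [5] ..#.# => #  t=2,i=1
  [4] ..#.. => #  t=3,i=5
  [3] ...## => #  t=6,i=12
  [2] ...#. => #  t=3,i=4
  [1] ....# => .  t=5,i=12
  [0] ..... => .  t=5,i=10
  bits 11011110100110010001001111111100 = 3734574076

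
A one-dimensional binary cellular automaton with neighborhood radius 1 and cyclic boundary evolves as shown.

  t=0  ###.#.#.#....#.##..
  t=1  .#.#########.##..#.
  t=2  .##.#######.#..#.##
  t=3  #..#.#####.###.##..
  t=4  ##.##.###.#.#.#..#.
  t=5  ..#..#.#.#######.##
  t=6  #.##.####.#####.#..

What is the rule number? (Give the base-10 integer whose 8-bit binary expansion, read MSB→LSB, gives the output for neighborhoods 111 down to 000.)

  ### -> #   bit 7 = 1  t=0,i=1
  ##. -> .   bit 6 = 0  t=0,i=2
  #.# -> #   bit 5 = 1  t=0,i=3
  #.. -> #   bit 4 = 1  t=0,i=9
  .## -> .   bit 3 = 0  t=0,i=0
  .#. -> #   bit 2 = 1  t=0,i=4
  ..# -> .   bit 1 = 0  t=0,i=12
  ... -> #   bit 0 = 1  t=0,i=10
  bits 10110101 = 181

181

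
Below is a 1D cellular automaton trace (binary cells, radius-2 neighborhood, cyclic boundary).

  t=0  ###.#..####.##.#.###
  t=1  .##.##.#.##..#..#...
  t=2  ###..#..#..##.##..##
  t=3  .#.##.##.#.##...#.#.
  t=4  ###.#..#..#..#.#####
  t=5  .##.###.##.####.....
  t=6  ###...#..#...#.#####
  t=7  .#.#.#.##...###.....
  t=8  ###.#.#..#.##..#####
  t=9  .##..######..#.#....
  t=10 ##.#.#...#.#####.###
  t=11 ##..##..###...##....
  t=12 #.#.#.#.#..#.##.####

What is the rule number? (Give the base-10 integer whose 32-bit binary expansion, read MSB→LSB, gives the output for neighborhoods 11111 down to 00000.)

  #####|.  b31=0 t=0,i=0
  ####.|#  b30=1 t=0,i=1
  ###.#|#  b29=1 t=0,i=2
  ###..|.  b28=0 t=2,i=2
  ##.##|.  b27=0 t=0,i=11
  ##.#.|.  b26=0 t=0,i=3
  ##..#|#  b25=1 t=1,i=11
  ##...|#  b24=1 t=3,i=13
  #.###|.  b23=0 t=0,i=17
  #.##.|.  b22=0 t=0,i=12
  #.#.#|.  b21=0 t=0,i=15
  #.#..|#  b20=1 t=0,i=4
  #..##|.  b19=0 t=0,i=6
  #..#.|#  b18=1 t=1,i=12
  #...#|.  b17=0 t=3,i=14
  #....|#  b16=1 t=1,i=18
  .####|.  b15=0 t=0,i=8
  .###.|.  b14=0 t=5,i=5
  .##.#|#  b13=1 t=0,i=13
  .##..|.  b12=0 t=1,i=10
  .#.##|#  b11=1 t=0,i=16
  .#.#.|#  b10=1 t=3,i=17
  .#..#|#  b9=1 t=0,i=5
  .#...|.  b8=0 t=1,i=17
  ..###|#  b7=1 t=0,i=7
  ..##.|#  b6=1 t=1,i=1
  ..#.#|#  b5=1 t=3,i=1
  ..#..|.  b4=0 t=1,i=13
  ...##|#  b3=1 t=1,i=0
  ...#.|#  b2=1 t=3,i=15
  ....#|#  b1=1 t=1,i=19
  .....|#  b0=1 t=5,i=17
  bits 01100011000101010010111011101111 = 1662332655

1662332655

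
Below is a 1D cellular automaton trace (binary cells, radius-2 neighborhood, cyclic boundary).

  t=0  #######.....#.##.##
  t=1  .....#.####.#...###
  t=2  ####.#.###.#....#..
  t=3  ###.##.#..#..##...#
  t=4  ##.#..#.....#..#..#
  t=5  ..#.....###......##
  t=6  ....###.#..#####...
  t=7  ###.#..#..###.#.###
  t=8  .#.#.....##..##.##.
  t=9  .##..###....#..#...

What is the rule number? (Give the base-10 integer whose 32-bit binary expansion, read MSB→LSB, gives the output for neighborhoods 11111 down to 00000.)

  [31] ##### => .  t=0,i=0
  [30] ####. => #  t=0,i=5
  [29] ###.# => .  t=1,i=10
  [28] ###.. => .  t=0,i=6
  [27] ##.## => #  t=0,i=16
  [26] ##.#. => #  t=1,i=11
  [25] ##..# => .  t=5,i=0
  [24] ##... => #  t=0,i=7
  [23] #.### => #  t=0,i=17
  [22] #.##. => .  t=0,i=14
  [21] #.#.# => #  t=2,i=5
  [20] #.#.. => .  t=1,i=12
  [19] #..## => #  t=2,i=18
  [18] #..#. => .  t=3,i=9
  [17] #...# => .  t=1,i=14
  [16] #.... => #  t=0,i=8
  [15] .#### => #  t=0,i=18
  [14] .###. => .  t=1,i=17
  [13] .##.# => .  t=0,i=15
  [12] .##.. => .  t=3,i=14
  [11] .#.## => .  t=0,i=13
  [10] .#.#. => #  t=8,i=2
  [9] .#..# => .  t=2,i=17
  [8] .#... => .  t=1,i=13
  [7] ..### => #  t=1,i=16
  [6] ..##. => .  t=3,i=13
  [5] ..#.# => #  t=0,i=12
  [4] ..#.. => .  t=2,i=16
  [3] ...## => .  t=1,i=15
  [2] ...#. => .  t=0,i=11
  [1] ....# => #  t=0,i=10
  [0] ..... => #  t=0,i=9
  bits 01001101101010011000010010100011 = 1302955171

1302955171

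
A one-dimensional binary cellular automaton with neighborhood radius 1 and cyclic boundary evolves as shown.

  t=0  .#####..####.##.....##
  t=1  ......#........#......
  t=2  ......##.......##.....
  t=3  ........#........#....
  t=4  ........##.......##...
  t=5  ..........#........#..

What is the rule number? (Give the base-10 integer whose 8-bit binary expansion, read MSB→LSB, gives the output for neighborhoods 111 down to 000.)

  ### -> .   bit 7 = 0  t=0,i=2
  ##. -> .   bit 6 = 0  t=0,i=5
  #.# -> .   bit 5 = 0  t=0,i=0
  #.. -> #   bit 4 = 1  t=0,i=6
  .## -> .   bit 3 = 0  t=0,i=1
  .#. -> #   bit 2 = 1  t=1,i=6
  ..# -> .   bit 1 = 0  t=0,i=7
  ... -> .   bit 0 = 0  t=0,i=16
  bits 00010100 = 20

20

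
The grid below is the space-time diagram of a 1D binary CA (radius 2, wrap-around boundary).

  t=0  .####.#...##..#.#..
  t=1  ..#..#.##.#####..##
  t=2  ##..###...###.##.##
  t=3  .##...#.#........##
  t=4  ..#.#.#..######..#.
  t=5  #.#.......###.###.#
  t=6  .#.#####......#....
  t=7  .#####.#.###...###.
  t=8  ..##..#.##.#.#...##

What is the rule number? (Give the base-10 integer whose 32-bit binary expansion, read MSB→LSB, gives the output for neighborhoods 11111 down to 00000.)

2525469025

  ##### -> #   bit 31 = 1  t=1,i=12
  ####. -> .   bit 30 = 0  t=0,i=3
  ###.# -> .   bit 29 = 0  t=0,i=4
  ###.. -> #   bit 28 = 1  t=1,i=14
  ##.## -> .   bit 27 = 0  t=1,i=9
  ##.#. -> #   bit 26 = 1  t=0,i=5
  ##..# -> #   bit 25 = 1  t=0,i=12
  ##... -> .   bit 24 = 0  t=2,i=7
  #.### -> #   bit 23 = 1  t=1,i=10
  #.##. -> .   bit 22 = 0  t=1,i=7
  #.#.# -> .   bit 21 = 0  t=4,i=4
  #.#.. -> .   bit 20 = 0  t=0,i=6
  #..## -> .   bit 19 = 0  t=1,i=16
  #..#. -> #   bit 18 = 1  t=0,i=13
  #...# -> #   bit 17 = 1  t=0,i=8
  #.... -> #   bit 16 = 1  t=3,i=10
  .#### -> #   bit 15 = 1  t=0,i=2
  .###. -> .   bit 14 = 0  t=2,i=5
  .##.# -> .   bit 13 = 0  t=1,i=8
  .##.. -> #   bit 12 = 1  t=0,i=11
  .#.## -> #   bit 11 = 1  t=1,i=6
  .#.#. -> .   bit 10 = 0  t=0,i=15
  .#..# -> .   bit 9 = 0  t=1,i=3
  .#... -> #   bit 8 = 1  t=0,i=7
  ..### -> .   bit 7 = 0  t=0,i=1
  ..##. -> #   bit 6 = 1  t=0,i=10
  ..#.# -> #   bit 5 = 1  t=0,i=14
  ..#.. -> .   bit 4 = 0  t=1,i=2
  ...## -> .   bit 3 = 0  t=0,i=0
  ...#. -> .   bit 2 = 0  t=3,i=5
  ....# -> .   bit 1 = 0  t=3,i=15
  ..... -> #   bit 0 = 1  t=3,i=11
  bits 10010110100001111001100101100001 = 2525469025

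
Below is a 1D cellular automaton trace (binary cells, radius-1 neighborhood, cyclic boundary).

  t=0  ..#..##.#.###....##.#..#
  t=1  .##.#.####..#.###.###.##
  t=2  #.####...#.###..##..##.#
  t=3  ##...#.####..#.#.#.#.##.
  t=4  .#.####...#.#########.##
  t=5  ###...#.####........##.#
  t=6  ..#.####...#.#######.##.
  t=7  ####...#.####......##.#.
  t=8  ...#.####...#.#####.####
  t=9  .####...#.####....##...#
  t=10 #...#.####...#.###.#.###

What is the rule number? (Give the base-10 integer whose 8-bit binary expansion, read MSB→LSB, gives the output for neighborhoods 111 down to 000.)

103

  ### -> .   bit 7 = 0  t=0,i=11
  ##. -> #   bit 6 = 1  t=0,i=6
  #.# -> #   bit 5 = 1  t=0,i=7
  #.. -> .   bit 4 = 0  t=0,i=0
  .## -> .   bit 3 = 0  t=0,i=5
  .#. -> #   bit 2 = 1  t=0,i=2
  ..# -> #   bit 1 = 1  t=0,i=1
  ... -> #   bit 0 = 1  t=0,i=14
  bits 01100111 = 103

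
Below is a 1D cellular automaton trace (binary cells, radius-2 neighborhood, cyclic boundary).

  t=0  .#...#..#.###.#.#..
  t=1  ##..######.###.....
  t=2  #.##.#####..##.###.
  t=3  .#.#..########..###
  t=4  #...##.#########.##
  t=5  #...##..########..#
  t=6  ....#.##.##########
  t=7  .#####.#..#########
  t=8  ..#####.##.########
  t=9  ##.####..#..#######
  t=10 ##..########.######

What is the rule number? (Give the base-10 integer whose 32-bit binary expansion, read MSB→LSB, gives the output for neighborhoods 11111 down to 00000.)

  #####|#  b31=1 t=1,i=6
  ####.|#  b30=1 t=1,i=8
  ###.#|#  b29=1 t=0,i=12
  ###..|#  b28=1 t=1,i=13
  ##.##|.  b27=0 t=1,i=10
  ##.#.|#  b26=1 t=0,i=13
  ##..#|#  b25=1 t=1,i=2
  ##...|.  b24=0 t=1,i=14
  #.###|.  b23=0 t=0,i=10
  #.##.|.  b22=0 t=2,i=2
  #.#.#|.  b21=0 t=0,i=14
  #.#..|.  b20=0 t=0,i=16
  #..##|#  b19=1 t=1,i=3
  #..#.|#  b18=1 t=0,i=7
  #...#|.  b17=0 t=0,i=3
  #....|#  b16=1 t=1,i=15
  .####|#  b15=1 t=1,i=5
  .###.|#  b14=1 t=0,i=11
  .##.#|#  b13=1 t=2,i=3
  .##..|.  b12=0 t=1,i=1
  .#.##|#  b11=1 t=0,i=9
  .#.#.|.  b10=0 t=0,i=15
  .#..#|#  b9=1 t=0,i=6
  .#...|.  b8=0 t=0,i=2
  ..###|.  b7=0 t=1,i=4
  ..##.|#  b6=1 t=1,i=0
  ..#.#|#  b5=1 t=0,i=8
  ..#..|#  b4=1 t=0,i=1
  ...##|.  b3=0 t=1,i=18
  ...#.|#  b2=1 t=0,i=0
  ....#|#  b1=1 t=1,i=17
  .....|#  b0=1 t=1,i=16
  bits 11110110000011011110101001110111 = 4128107127

4128107127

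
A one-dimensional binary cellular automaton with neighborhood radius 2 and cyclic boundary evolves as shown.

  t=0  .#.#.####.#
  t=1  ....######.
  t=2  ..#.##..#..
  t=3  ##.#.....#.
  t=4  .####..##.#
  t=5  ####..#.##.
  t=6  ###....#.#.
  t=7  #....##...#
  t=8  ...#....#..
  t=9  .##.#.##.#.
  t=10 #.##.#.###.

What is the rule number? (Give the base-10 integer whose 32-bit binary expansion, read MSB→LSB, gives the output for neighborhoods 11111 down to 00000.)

  [31] ##### => .  t=1,i=6
  [30] ####. => #  t=0,i=7
  [29] ###.# => #  t=0,i=8
  [28] ###.. => .  t=1,i=9
  [27] ##.## => .  t=5,i=10
  [26] ##.#. => #  t=0,i=9
  [25] ##..# => .  t=2,i=6
  [24] ##... => .  t=1,i=10
  [23] #.### => #  t=0,i=5
  [22] #.##. => .  t=2,i=4
  [21] #.#.# => .  t=0,i=1
  [20] #.#.. => #  t=3,i=3
  [19] #..## => #  t=4,i=6
  [18] #..#. => .  t=2,i=7
  [17] #...# => #  t=7,i=8
  [16] #.... => .  t=1,i=0
  [15] .#### => #  t=0,i=6
  [14] .###. => .  t=6,i=1
  [13] .##.# => #  t=3,i=1
  [12] .##.. => .  t=2,i=5
  [11] .#.## => #  t=0,i=4
  [10] .#.#. => .  t=0,i=0
  [9] .#..# => .  t=9,i=10
  [8] .#... => #  t=2,i=9
  [7] ..### => #  t=1,i=4
  [6] ..##. => .  t=4,i=7
  [5] ..#.# => .  t=2,i=2
  [4] ..#.. => .  t=2,i=8
  [3] ...## => .  t=1,i=3
  [2] ...#. => #  t=2,i=1
  [1] ....# => #  t=1,i=2
  [0] ..... => .  t=1,i=1
  bits 01100100100110101010100110000110 = 1687857542

1687857542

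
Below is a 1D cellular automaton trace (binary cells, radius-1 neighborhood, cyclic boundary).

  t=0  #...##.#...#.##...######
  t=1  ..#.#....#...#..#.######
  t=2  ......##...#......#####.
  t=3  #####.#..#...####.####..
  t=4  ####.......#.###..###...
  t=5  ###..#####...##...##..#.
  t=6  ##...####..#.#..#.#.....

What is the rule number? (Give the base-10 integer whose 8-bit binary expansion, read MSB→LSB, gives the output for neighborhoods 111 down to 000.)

  [7] ### => #  t=0,i=19
  [6] ##. => .  t=0,i=0
  [5] #.# => .  t=0,i=6
  [4] #.. => .  t=0,i=1
  [3] .## => #  t=0,i=4
  [2] .#. => .  t=0,i=7
  [1] ..# => .  t=0,i=3
  [0] ... => #  t=0,i=2
  bits 10001001 = 137

137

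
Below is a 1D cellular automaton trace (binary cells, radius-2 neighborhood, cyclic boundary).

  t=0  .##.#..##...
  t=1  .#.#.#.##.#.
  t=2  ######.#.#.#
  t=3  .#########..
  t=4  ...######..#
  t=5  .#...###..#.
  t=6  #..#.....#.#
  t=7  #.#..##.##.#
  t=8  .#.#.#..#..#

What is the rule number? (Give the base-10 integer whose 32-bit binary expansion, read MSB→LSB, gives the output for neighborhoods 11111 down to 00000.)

  nb #####: next=#  (t=2,i=1, bit31=1)
  nb ####.: next=#  (t=2,i=4, bit30=1)
  nb ###.#: next=#  (t=2,i=5, bit29=1)
  nb ###..: next=.  (t=3,i=9, bit28=0)
  nb ##.##: next=.  (t=7,i=7, bit27=0)
  nb ##.#.: next=#  (t=0,i=3, bit26=1)
  nb ##..#: next=.  (t=4,i=9, bit25=0)
  nb ##...: next=.  (t=0,i=9, bit24=0)
  nb #.###: next=.  (t=2,i=11, bit23=0)
  nb #.##.: next=#  (t=1,i=7, bit22=1)
  nb #.#.#: next=#  (t=1,i=3, bit21=1)
  nb #.#..: next=.  (t=0,i=4, bit20=0)
  nb #..##: next=.  (t=0,i=6, bit19=0)
  nb #..#.: next=#  (t=1,i=0, bit18=1)
  nb #...#: next=#  (t=3,i=11, bit17=1)
  nb #....: next=#  (t=0,i=10, bit16=1)
  nb .####: next=.  (t=2,i=0, bit15=0)
  nb .###.: next=.  (t=5,i=6, bit14=0)
  nb .##.#: next=.  (t=0,i=2, bit13=0)
  nb .##..: next=#  (t=0,i=8, bit12=1)
  nb .#.##: next=.  (t=1,i=6, bit11=0)
  nb .#.#.: next=#  (t=1,i=2, bit10=1)
  nb .#..#: next=#  (t=0,i=5, bit9=1)
  nb .#...: next=.  (t=4,i=0, bit8=0)
  nb ..###: next=.  (t=3,i=1, bit7=0)
  nb ..##.: next=#  (t=0,i=1, bit6=1)
  nb ..#.#: next=#  (t=1,i=1, bit5=1)
  nb ..#..: next=.  (t=4,i=11, bit4=0)
  nb ...##: next=.  (t=0,i=0, bit3=0)
  nb ...#.: next=#  (t=6,i=8, bit2=1)
  nb ....#: next=.  (t=0,i=11, bit1=0)
  nb .....: next=#  (t=6,i=6, bit0=1)
  bits 11100100011001110001011001100101 = 3831961189

3831961189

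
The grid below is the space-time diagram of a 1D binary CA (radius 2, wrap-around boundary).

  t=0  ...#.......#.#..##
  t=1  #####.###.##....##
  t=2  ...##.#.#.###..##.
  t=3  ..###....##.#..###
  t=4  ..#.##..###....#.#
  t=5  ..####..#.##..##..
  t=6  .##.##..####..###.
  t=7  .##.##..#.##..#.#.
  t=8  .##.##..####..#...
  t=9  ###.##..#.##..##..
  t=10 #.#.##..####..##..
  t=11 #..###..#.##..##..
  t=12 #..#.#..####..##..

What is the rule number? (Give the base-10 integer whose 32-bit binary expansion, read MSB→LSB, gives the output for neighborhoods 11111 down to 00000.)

1908554237

  #####|.  b31=0 t=1,i=0
  ####.|#  b30=1 t=1,i=3
  ###.#|#  b29=1 t=1,i=4
  ###..|#  b28=1 t=2,i=12
  ##.##|.  b27=0 t=1,i=5
  ##.#.|.  b26=0 t=2,i=5
  ##..#|.  b25=0 t=2,i=13
  ##...|#  b24=1 t=0,i=0
  #.###|#  b23=1 t=1,i=6
  #.##.|#  b22=1 t=1,i=10
  #.#.#|.  b21=0 t=2,i=6
  #.#..|.  b20=0 t=0,i=13
  #..##|.  b19=0 t=0,i=15
  #..#.|.  b18=0 t=4,i=1
  #...#|#  b17=1 t=0,i=1
  #....|.  b16=0 t=0,i=5
  .####|.  b15=0 t=1,i=17
  .###.|.  b14=0 t=1,i=7
  .##.#|#  b13=1 t=2,i=4
  .##..|#  b12=1 t=0,i=17
  .#.##|#  b11=1 t=2,i=9
  .#.#.|.  b10=0 t=0,i=12
  .#..#|.  b9=0 t=0,i=14
  .#...|#  b8=1 t=0,i=4
  ..###|#  b7=1 t=1,i=16
  ..##.|#  b6=1 t=0,i=16
  ..#.#|#  b5=1 t=0,i=11
  ..#..|#  b4=1 t=0,i=3
  ...##|#  b3=1 t=1,i=15
  ...#.|#  b2=1 t=0,i=2
  ....#|.  b1=0 t=0,i=9
  .....|#  b0=1 t=0,i=6
  bits 01110001110000100011100111111101 = 1908554237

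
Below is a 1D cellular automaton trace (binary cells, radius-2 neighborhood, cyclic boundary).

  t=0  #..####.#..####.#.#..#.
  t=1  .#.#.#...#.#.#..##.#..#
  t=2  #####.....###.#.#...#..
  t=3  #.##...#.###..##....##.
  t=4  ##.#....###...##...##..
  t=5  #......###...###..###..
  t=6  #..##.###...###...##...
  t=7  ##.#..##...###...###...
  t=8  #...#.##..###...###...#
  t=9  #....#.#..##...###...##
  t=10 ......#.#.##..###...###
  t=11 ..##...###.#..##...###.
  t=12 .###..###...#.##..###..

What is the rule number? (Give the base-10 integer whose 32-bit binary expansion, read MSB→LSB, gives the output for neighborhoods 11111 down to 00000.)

3231735513

  nb #####: next=#  (t=2,i=2, bit31=1)
  nb ####.: next=#  (t=0,i=5, bit30=1)
  nb ###.#: next=.  (t=0,i=6, bit29=0)
  nb ###..: next=.  (t=2,i=4, bit28=0)
  nb ##.##: next=.  (t=6,i=5, bit27=0)
  nb ##.#.: next=.  (t=0,i=7, bit26=0)
  nb ##..#: next=.  (t=3,i=12, bit25=0)
  nb ##...: next=.  (t=2,i=5, bit24=0)
  nb #.###: next=#  (t=3,i=9, bit23=1)
  nb #.##.: next=.  (t=3,i=2, bit22=0)
  nb #.#.#: next=#  (t=0,i=16, bit21=1)
  nb #.#..: next=.  (t=0,i=0, bit20=0)
  nb #..##: next=.  (t=0,i=2, bit19=0)
  nb #..#.: next=.  (t=0,i=20, bit18=0)
  nb #...#: next=.  (t=1,i=7, bit17=0)
  nb #....: next=.  (t=2,i=6, bit16=0)
  nb .####: next=.  (t=0,i=4, bit15=0)
  nb .###.: next=#  (t=2,i=11, bit14=1)
  nb .##.#: next=.  (t=1,i=17, bit13=0)
  nb .##..: next=#  (t=3,i=3, bit12=1)
  nb .#.##: next=#  (t=3,i=1, bit11=1)
  nb .#.#.: next=#  (t=0,i=17, bit10=1)
  nb .#..#: next=#  (t=0,i=1, bit9=1)
  nb .#...: next=.  (t=1,i=6, bit8=0)
  nb ..###: next=#  (t=0,i=3, bit7=1)
  nb ..##.: next=#  (t=1,i=16, bit6=1)
  nb ..#.#: next=.  (t=0,i=21, bit5=0)
  nb ..#..: next=#  (t=2,i=20, bit4=1)
  nb ...##: next=#  (t=2,i=9, bit3=1)
  nb ...#.: next=.  (t=1,i=8, bit2=0)
  nb ....#: next=.  (t=2,i=8, bit1=0)
  nb .....: next=#  (t=2,i=7, bit0=1)
  bits 11000000101000000101111011011001 = 3231735513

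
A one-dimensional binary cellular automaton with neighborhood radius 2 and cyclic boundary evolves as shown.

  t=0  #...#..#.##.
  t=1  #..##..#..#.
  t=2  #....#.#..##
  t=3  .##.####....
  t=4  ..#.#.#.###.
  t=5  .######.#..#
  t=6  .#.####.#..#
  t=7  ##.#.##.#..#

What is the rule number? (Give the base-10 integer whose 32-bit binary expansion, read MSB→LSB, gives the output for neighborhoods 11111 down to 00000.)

  [31] ##### => #  t=5,i=3
  [30] ####. => #  t=3,i=6
  [29] ###.# => #  t=5,i=6
  [28] ###.. => .  t=2,i=0
  [27] ##.## => .  t=3,i=3
  [26] ##.#. => .  t=0,i=11
  [25] ##..# => #  t=1,i=5
  [24] ##... => #  t=2,i=1
  [23] #.### => #  t=3,i=4
  [22] #.##. => .  t=0,i=9
  [21] #.#.# => #  t=4,i=4
  [20] #.#.. => #  t=0,i=0
  [19] #..## => .  t=1,i=2
  [18] #..#. => .  t=0,i=6
  [17] #...# => .  t=0,i=2
  [16] #.... => #  t=2,i=2
  [15] .#### => .  t=3,i=5
  [14] .###. => .  t=2,i=11
  [13] .##.# => #  t=0,i=10
  [12] .##.. => .  t=1,i=4
  [11] .#.## => .  t=0,i=8
  [10] .#.#. => #  t=1,i=11
  [9] .#..# => .  t=0,i=5
  [8] .#... => .  t=0,i=1
  [7] ..### => .  t=2,i=10
  [6] ..##. => .  t=1,i=3
  [5] ..#.# => #  t=0,i=7
  [4] ..#.. => #  t=0,i=4
  [3] ...## => .  t=3,i=0
  [2] ...#. => #  t=0,i=3
  [1] ....# => .  t=2,i=3
  [0] ..... => #  t=3,i=10
  bits 11100011101100010010010000110101 = 3820037173

3820037173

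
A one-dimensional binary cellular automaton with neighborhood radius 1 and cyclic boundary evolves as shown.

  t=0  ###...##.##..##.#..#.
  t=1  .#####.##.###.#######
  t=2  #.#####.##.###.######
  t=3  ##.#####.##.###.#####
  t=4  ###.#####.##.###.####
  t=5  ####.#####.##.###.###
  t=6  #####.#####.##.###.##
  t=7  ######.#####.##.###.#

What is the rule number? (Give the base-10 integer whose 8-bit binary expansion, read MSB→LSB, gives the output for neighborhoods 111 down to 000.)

247

  ###|#  b7=1 t=0,i=1
  ##.|#  b6=1 t=0,i=2
  #.#|#  b5=1 t=0,i=8
  #..|#  b4=1 t=0,i=3
  .##|.  b3=0 t=0,i=0
  .#.|#  b2=1 t=0,i=16
  ..#|#  b1=1 t=0,i=5
  ...|#  b0=1 t=0,i=4
  bits 11110111 = 247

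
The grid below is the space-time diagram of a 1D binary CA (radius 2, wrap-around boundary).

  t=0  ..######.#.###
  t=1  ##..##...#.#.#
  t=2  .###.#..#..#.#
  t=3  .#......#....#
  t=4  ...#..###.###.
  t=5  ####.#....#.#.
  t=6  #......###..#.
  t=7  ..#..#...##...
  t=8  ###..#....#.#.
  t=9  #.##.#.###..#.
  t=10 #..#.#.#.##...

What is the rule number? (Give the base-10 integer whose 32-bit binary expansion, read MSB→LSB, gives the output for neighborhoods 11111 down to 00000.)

  nb #####: next=#  (t=0,i=4, bit31=1)
  nb ####.: next=.  (t=0,i=6, bit30=0)
  nb ###.#: next=.  (t=0,i=7, bit29=0)
  nb ###..: next=#  (t=0,i=13, bit28=1)
  nb ##.##: next=.  (t=4,i=9, bit27=0)
  nb ##.#.: next=.  (t=0,i=8, bit26=0)
  nb ##..#: next=#  (t=0,i=0, bit25=1)
  nb ##...: next=.  (t=1,i=6, bit24=0)
  nb #.###: next=#  (t=0,i=11, bit23=1)
  nb #.##.: next=.  (t=9,i=2, bit22=0)
  nb #.#.#: next=#  (t=0,i=9, bit21=1)
  nb #.#..: next=.  (t=2,i=5, bit20=0)
  nb #..##: next=#  (t=0,i=1, bit19=1)
  nb #..#.: next=.  (t=2,i=7, bit18=0)
  nb #...#: next=.  (t=1,i=7, bit17=0)
  nb #....: next=#  (t=3,i=3, bit16=1)
  nb .####: next=.  (t=0,i=3, bit15=0)
  nb .###.: next=.  (t=0,i=12, bit14=0)
  nb .##.#: next=#  (t=9,i=3, bit13=1)
  nb .##..: next=#  (t=1,i=5, bit12=1)
  nb .#.##: next=.  (t=0,i=10, bit11=0)
  nb .#.#.: next=.  (t=1,i=10, bit10=0)
  nb .#..#: next=.  (t=2,i=6, bit9=0)
  nb .#...: next=.  (t=3,i=2, bit8=0)
  nb ..###: next=.  (t=0,i=2, bit7=0)
  nb ..##.: next=.  (t=1,i=4, bit6=0)
  nb ..#.#: next=.  (t=1,i=9, bit5=0)
  nb ..#..: next=#  (t=2,i=8, bit4=1)
  nb ...##: next=.  (t=6,i=6, bit3=0)
  nb ...#.: next=#  (t=1,i=8, bit2=1)
  nb ....#: next=#  (t=3,i=6, bit1=1)
  nb .....: next=.  (t=3,i=4, bit0=0)
  bits 10010010101010010011000000010110 = 2460561430

2460561430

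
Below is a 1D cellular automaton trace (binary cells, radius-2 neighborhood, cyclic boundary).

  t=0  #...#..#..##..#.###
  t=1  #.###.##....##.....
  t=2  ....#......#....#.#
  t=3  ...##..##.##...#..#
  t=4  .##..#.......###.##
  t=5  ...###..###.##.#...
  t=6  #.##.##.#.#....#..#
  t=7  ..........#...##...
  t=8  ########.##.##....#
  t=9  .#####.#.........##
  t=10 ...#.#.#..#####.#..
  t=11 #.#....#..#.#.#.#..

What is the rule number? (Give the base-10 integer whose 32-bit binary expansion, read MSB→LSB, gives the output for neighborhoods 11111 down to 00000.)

2987786397

  #####|#  b31=1 t=8,i=1
  ####.|.  b30=0 t=0,i=18
  ###.#|#  b29=1 t=1,i=4
  ###..|#  b28=1 t=0,i=0
  ##.##|.  b27=0 t=1,i=5
  ##.#.|.  b26=0 t=5,i=14
  ##..#|#  b25=1 t=0,i=12
  ##...|.  b24=0 t=0,i=1
  #.###|.  b23=0 t=0,i=16
  #.##.|.  b22=0 t=1,i=6
  #.#.#|.  b21=0 t=6,i=8
  #.#..|#  b20=1 t=2,i=18
  #..##|.  b19=0 t=0,i=9
  #..#.|#  b18=1 t=0,i=6
  #...#|#  b17=1 t=0,i=2
  #....|.  b16=0 t=1,i=9
  .####|.  b15=0 t=0,i=17
  .###.|.  b14=0 t=1,i=3
  .##.#|.  b13=0 t=3,i=8
  .##..|.  b12=0 t=0,i=11
  .#.##|.  b11=0 t=0,i=15
  .#.#.|.  b10=0 t=2,i=17
  .#..#|.  b9=0 t=0,i=5
  .#...|.  b8=0 t=2,i=0
  ..###|#  b7=1 t=4,i=13
  ..##.|.  b6=0 t=0,i=10
  ..#.#|.  b5=0 t=0,i=14
  ..#..|#  b4=1 t=0,i=4
  ...##|#  b3=1 t=1,i=11
  ...#.|#  b2=1 t=0,i=3
  ....#|.  b1=0 t=1,i=10
  .....|#  b0=1 t=1,i=16
  bits 10110010000101100000000010011101 = 2987786397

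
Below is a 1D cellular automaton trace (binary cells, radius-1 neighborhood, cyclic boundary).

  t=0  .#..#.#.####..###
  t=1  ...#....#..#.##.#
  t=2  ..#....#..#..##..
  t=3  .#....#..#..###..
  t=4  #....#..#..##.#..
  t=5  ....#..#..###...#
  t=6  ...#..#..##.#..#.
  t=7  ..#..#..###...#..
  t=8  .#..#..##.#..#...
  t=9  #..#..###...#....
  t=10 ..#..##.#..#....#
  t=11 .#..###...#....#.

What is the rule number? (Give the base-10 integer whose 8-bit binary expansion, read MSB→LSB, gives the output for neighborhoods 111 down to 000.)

74

  ### -> .   bit 7 = 0  t=0,i=9
  ##. -> #   bit 6 = 1  t=0,i=11
  #.# -> .   bit 5 = 0  t=0,i=0
  #.. -> .   bit 4 = 0  t=0,i=2
  .## -> #   bit 3 = 1  t=0,i=8
  .#. -> .   bit 2 = 0  t=0,i=1
  ..# -> #   bit 1 = 1  t=0,i=3
  ... -> .   bit 0 = 0  t=1,i=1
  bits 01001010 = 74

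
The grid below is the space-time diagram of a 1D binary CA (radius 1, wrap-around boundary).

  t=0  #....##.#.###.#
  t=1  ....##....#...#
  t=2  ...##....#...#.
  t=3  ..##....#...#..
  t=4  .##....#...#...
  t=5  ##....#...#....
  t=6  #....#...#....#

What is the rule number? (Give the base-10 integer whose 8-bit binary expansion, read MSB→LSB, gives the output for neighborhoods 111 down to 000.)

  ### -> .   bit 7 = 0  t=0,i=11
  ##. -> .   bit 6 = 0  t=0,i=0
  #.# -> .   bit 5 = 0  t=0,i=7
  #.. -> .   bit 4 = 0  t=0,i=1
  .## -> #   bit 3 = 1  t=0,i=5
  .#. -> .   bit 2 = 0  t=0,i=8
  ..# -> #   bit 1 = 1  t=0,i=4
  ... -> .   bit 0 = 0  t=0,i=2
  bits 00001010 = 10

10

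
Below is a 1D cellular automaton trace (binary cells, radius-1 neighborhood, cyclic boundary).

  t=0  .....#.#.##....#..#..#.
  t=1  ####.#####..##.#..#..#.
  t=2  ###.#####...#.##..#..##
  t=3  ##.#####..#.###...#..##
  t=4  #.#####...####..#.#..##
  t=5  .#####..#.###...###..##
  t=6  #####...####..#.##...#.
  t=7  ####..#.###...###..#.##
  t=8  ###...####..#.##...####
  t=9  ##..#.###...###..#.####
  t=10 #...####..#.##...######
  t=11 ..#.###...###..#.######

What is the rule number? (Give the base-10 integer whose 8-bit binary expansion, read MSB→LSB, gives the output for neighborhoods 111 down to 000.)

173

  [7] ### => #  t=1,i=1
  [6] ##. => .  t=0,i=10
  [5] #.# => #  t=0,i=6
  [4] #.. => .  t=0,i=11
  [3] .## => #  t=0,i=9
  [2] .#. => #  t=0,i=5
  [1] ..# => .  t=0,i=4
  [0] ... => #  t=0,i=0
  bits 10101101 = 173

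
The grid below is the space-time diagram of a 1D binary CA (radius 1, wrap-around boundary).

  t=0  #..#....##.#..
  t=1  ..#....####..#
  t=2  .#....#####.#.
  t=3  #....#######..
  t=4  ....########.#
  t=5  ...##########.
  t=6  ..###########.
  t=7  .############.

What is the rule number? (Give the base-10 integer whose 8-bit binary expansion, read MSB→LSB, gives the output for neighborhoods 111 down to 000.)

234

  nb ###: next=#  (t=1,i=8, bit7=1)
  nb ##.: next=#  (t=0,i=9, bit6=1)
  nb #.#: next=#  (t=0,i=10, bit5=1)
  nb #..: next=.  (t=0,i=1, bit4=0)
  nb .##: next=#  (t=0,i=8, bit3=1)
  nb .#.: next=.  (t=0,i=0, bit2=0)
  nb ..#: next=#  (t=0,i=2, bit1=1)
  nb ...: next=.  (t=0,i=5, bit0=0)
  bits 11101010 = 234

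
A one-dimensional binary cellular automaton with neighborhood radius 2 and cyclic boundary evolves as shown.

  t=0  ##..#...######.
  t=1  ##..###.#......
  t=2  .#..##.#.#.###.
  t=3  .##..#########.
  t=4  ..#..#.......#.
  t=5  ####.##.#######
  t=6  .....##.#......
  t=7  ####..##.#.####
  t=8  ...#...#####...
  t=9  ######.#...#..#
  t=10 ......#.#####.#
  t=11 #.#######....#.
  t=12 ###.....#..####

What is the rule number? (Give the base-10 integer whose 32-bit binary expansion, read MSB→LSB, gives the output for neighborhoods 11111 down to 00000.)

350388151

  [31] ##### => .  t=0,i=10
  [30] ####. => .  t=0,i=12
  [29] ###.# => .  t=0,i=13
  [28] ###.. => #  t=2,i=13
  [27] ##.## => .  t=0,i=14
  [26] ##.#. => #  t=1,i=7
  [25] ##..# => .  t=0,i=2
  [24] ##... => .  t=8,i=12
  [23] #.### => #  t=2,i=11
  [22] #.##. => #  t=0,i=0
  [21] #.#.# => #  t=2,i=7
  [20] #.#.. => .  t=1,i=8
  [19] #..## => .  t=1,i=3
  [18] #..#. => .  t=0,i=3
  [17] #...# => #  t=0,i=6
  [16] #.... => .  t=1,i=10
  [15] .#### => .  t=0,i=9
  [14] .###. => #  t=1,i=5
  [13] .##.# => #  t=2,i=5
  [12] .##.. => #  t=0,i=1
  [11] .#.## => #  t=2,i=10
  [10] .#.#. => #  t=2,i=8
  [9] .#..# => #  t=2,i=2
  [8] .#... => #  t=0,i=5
  [7] ..### => #  t=0,i=8
  [6] ..##. => .  t=1,i=0
  [5] ..#.# => #  t=10,i=6
  [4] ..#.. => #  t=0,i=4
  [3] ...## => .  t=0,i=7
  [2] ...#. => #  t=4,i=1
  [1] ....# => #  t=1,i=13
  [0] ..... => #  t=1,i=11
  bits 00010100111000100111111110110111 = 350388151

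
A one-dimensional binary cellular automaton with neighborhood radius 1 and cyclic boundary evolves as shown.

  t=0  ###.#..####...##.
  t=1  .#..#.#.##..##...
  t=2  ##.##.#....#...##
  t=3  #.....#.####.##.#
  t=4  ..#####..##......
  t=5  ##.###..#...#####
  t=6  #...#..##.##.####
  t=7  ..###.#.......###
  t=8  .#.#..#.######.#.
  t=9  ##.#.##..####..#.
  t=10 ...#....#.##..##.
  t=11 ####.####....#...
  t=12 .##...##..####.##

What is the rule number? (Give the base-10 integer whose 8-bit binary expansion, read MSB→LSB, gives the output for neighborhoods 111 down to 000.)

135

  ### -> #   bit 7 = 1  t=0,i=1
  ##. -> .   bit 6 = 0  t=0,i=2
  #.# -> .   bit 5 = 0  t=0,i=3
  #.. -> .   bit 4 = 0  t=0,i=5
  .## -> .   bit 3 = 0  t=0,i=0
  .#. -> #   bit 2 = 1  t=0,i=4
  ..# -> #   bit 1 = 1  t=0,i=6
  ... -> #   bit 0 = 1  t=0,i=12
  bits 10000111 = 135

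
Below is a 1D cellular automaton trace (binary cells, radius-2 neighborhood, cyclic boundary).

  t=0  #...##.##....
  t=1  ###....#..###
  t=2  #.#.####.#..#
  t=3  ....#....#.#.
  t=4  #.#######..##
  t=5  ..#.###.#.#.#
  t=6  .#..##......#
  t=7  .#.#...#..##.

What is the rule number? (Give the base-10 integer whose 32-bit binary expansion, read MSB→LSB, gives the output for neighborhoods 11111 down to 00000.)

2430550294

  #####|#  b31=1 t=1,i=0
  ####.|.  b30=0 t=1,i=1
  ###.#|.  b29=0 t=2,i=7
  ###..|#  b28=1 t=1,i=2
  ##.##|.  b27=0 t=0,i=6
  ##.#.|.  b26=0 t=2,i=1
  ##..#|.  b25=0 t=4,i=9
  ##...|.  b24=0 t=0,i=9
  #.###|#  b23=1 t=2,i=4
  #.##.|#  b22=1 t=0,i=7
  #.#.#|.  b21=0 t=2,i=2
  #.#..|#  b20=1 t=2,i=9
  #..##|#  b19=1 t=1,i=9
  #..#.|#  b18=1 t=5,i=1
  #...#|#  b17=1 t=0,i=2
  #....|#  b16=1 t=0,i=10
  .####|.  b15=0 t=1,i=11
  .###.|#  b14=1 t=4,i=12
  .##.#|.  b13=0 t=0,i=5
  .##..|.  b12=0 t=0,i=8
  .#.##|.  b11=0 t=2,i=3
  .#.#.|.  b10=0 t=3,i=10
  .#..#|.  b9=0 t=1,i=8
  .#...|#  b8=1 t=0,i=1
  ..###|.  b7=0 t=1,i=10
  ..##.|.  b6=0 t=0,i=4
  ..#.#|.  b5=0 t=3,i=9
  ..#..|#  b4=1 t=0,i=0
  ...##|.  b3=0 t=0,i=3
  ...#.|#  b2=1 t=0,i=12
  ....#|#  b1=1 t=0,i=11
  .....|.  b0=0 t=3,i=1
  bits 10010000110111110100000100010110 = 2430550294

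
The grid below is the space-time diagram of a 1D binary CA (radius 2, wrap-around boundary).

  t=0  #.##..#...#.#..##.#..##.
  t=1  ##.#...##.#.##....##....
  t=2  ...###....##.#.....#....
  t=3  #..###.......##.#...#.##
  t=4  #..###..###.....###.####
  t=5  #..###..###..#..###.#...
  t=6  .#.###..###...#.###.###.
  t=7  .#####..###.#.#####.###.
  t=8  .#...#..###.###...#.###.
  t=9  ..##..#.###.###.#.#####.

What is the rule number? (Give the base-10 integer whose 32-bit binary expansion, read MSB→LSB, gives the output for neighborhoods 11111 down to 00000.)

816995233

  nb #####: next=.  (t=4,i=22, bit31=0)
  nb ####.: next=.  (t=4,i=23, bit30=0)
  nb ###.#: next=#  (t=4,i=18, bit29=1)
  nb ###..: next=#  (t=2,i=5, bit28=1)
  nb ##.##: next=.  (t=4,i=19, bit27=0)
  nb ##.#.: next=.  (t=0,i=17, bit26=0)
  nb ##..#: next=.  (t=0,i=4, bit25=0)
  nb ##...: next=.  (t=1,i=14, bit24=0)
  nb #.###: next=#  (t=3,i=22, bit23=1)
  nb #.##.: next=.  (t=0,i=2, bit22=0)
  nb #.#.#: next=#  (t=0,i=0, bit21=1)
  nb #.#..: next=#  (t=0,i=12, bit20=1)
  nb #..##: next=.  (t=0,i=14, bit19=0)
  nb #..#.: next=.  (t=0,i=5, bit18=0)
  nb #...#: next=#  (t=0,i=8, bit17=1)
  nb #....: next=.  (t=1,i=15, bit16=0)
  nb .####: next=.  (t=4,i=21, bit15=0)
  nb .###.: next=#  (t=2,i=4, bit14=1)
  nb .##.#: next=.  (t=0,i=16, bit13=0)
  nb .##..: next=#  (t=0,i=3, bit12=1)
  nb .#.##: next=#  (t=0,i=1, bit11=1)
  nb .#.#.: next=.  (t=0,i=11, bit10=0)
  nb .#..#: next=#  (t=0,i=13, bit9=1)
  nb .#...: next=#  (t=0,i=7, bit8=1)
  nb ..###: next=#  (t=2,i=3, bit7=1)
  nb ..##.: next=.  (t=0,i=15, bit6=0)
  nb ..#.#: next=#  (t=0,i=10, bit5=1)
  nb ..#..: next=.  (t=0,i=6, bit4=0)
  nb ...##: next=.  (t=1,i=6, bit3=0)
  nb ...#.: next=.  (t=0,i=9, bit2=0)
  nb ....#: next=.  (t=1,i=16, bit1=0)
  nb .....: next=#  (t=2,i=0, bit0=1)
  bits 00110000101100100101101110100001 = 816995233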